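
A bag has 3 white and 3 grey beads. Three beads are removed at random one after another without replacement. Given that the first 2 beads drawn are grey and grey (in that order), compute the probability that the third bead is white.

3/4

After removing 2 grey, the bag has 3 white out of 4 remaining.
P(third is white | given) = 3/4 ≈ 0.7500.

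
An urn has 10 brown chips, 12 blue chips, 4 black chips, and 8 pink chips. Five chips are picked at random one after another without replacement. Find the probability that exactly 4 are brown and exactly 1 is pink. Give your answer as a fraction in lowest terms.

Unordered draws without replacement: count favorable combinations over C(34,5).
Favorable = C(10,4) · C(12,0) · C(4,0) · C(8,1) = 1680; total = C(34,5) = 278256.
P = 1680/278256 = 35/5797 ≈ 0.0060.

35/5797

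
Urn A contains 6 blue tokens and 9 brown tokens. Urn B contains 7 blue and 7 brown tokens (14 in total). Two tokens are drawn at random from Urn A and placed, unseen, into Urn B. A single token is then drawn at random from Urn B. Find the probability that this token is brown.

Condition on how many of the transferred tokens are brown (from Urn A: 9 brown of 15; then Urn B has 16 total).
  0 brown: C(9,0)C(6,2)/C(15,2) = 1/7; then P = 7/16
  1 brown: C(9,1)C(6,1)/C(15,2) = 18/35; then P = 8/16
  2 brown: C(9,2)C(6,0)/C(15,2) = 12/35; then P = 9/16
P(brown from Urn B) = 41/80 ≈ 0.5125.

41/80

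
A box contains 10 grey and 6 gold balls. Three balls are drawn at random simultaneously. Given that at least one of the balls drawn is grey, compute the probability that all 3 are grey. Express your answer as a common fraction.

P(all 3 grey) = C(10,3)/C(16,3) = 3/14; P(at least one grey) = 1 − C(6,3)/C(16,3) = 27/28.
Since 'all 3 grey' ⊆ 'at least one grey', P(all 3 | at least one) = 3/14 / 27/28 = 2/9 ≈ 0.2222.

2/9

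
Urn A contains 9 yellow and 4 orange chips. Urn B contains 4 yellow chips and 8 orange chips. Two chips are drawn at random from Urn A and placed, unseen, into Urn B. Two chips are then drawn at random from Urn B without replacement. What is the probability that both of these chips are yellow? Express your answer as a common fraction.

12/91

Condition on how many of the transferred chips are yellow (from Urn A: 9 yellow of 13; then Urn B has 14 total).
  0 yellow: C(9,0)C(4,2)/C(13,2) = 1/13; then P = C(4,2)/C(14,2) = 6/91
  1 yellow: C(9,1)C(4,1)/C(13,2) = 6/13; then P = C(5,2)/C(14,2) = 10/91
  2 yellow: C(9,2)C(4,0)/C(13,2) = 6/13; then P = C(6,2)/C(14,2) = 15/91
P(both yellow) = 12/91 ≈ 0.1319.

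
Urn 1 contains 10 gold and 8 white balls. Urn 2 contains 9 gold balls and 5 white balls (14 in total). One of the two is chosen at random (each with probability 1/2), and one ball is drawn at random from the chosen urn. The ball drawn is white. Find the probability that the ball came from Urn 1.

56/101

P(white | Urn 1) = 4/9; P(white | Urn 2) = 5/14.
P(white) = 1/2·4/9 + 1/2·5/14 = 101/252.
By Bayes' rule, P(Urn 1 | white) = 2/9 / 101/252 = 56/101 ≈ 0.5545.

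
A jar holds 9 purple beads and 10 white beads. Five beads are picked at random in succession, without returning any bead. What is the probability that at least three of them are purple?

287/646

Sum the hypergeometric tail for j = 3,…,5 purple beads.
Favorable = C(9,3)·C(10,2) + C(9,4)·C(10,1) + C(9,5)·C(10,0) = 5166; total = C(19,5) = 11628.
P = 5166/11628 = 287/646 ≈ 0.4443.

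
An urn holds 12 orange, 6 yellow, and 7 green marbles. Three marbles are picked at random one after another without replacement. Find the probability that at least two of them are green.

413/2300

Sum the hypergeometric tail for j = 2,…,3 green marbles.
Favorable = C(7,2)·C(18,1) + C(7,3)·C(18,0) = 413; total = C(25,3) = 2300.
P = 413/2300 = 413/2300 ≈ 0.1796.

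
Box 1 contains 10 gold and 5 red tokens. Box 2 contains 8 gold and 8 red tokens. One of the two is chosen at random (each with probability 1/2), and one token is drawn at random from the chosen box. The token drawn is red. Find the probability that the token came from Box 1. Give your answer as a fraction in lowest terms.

2/5

P(red | Box 1) = 1/3; P(red | Box 2) = 1/2.
P(red) = 1/2·1/3 + 1/2·1/2 = 5/12.
By Bayes' rule, P(Box 1 | red) = 1/6 / 5/12 = 2/5 ≈ 0.4000.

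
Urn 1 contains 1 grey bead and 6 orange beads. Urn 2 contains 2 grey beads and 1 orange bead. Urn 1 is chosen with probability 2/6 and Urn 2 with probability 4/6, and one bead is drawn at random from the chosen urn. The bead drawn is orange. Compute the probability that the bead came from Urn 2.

7/16

P(orange | Urn 1) = 6/7; P(orange | Urn 2) = 1/3.
P(orange) = 1/3·6/7 + 2/3·1/3 = 32/63.
By Bayes' rule, P(Urn 2 | orange) = 2/9 / 32/63 = 7/16 ≈ 0.4375.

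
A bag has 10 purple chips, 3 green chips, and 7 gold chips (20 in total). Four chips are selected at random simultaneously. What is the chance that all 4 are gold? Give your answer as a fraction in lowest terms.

Unordered draws without replacement: count favorable combinations over C(20,4).
Favorable = C(10,0) · C(3,0) · C(7,4) = 35; total = C(20,4) = 4845.
P = 35/4845 = 7/969 ≈ 0.0072.

7/969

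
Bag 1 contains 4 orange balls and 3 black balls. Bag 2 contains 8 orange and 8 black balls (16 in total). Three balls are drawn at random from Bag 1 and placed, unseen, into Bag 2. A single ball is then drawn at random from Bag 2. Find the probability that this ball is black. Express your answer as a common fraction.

65/133

Condition on how many of the transferred balls are black (from Bag 1: 3 black of 7; then Bag 2 has 19 total).
  0 black: C(3,0)C(4,3)/C(7,3) = 4/35; then P = 8/19
  1 black: C(3,1)C(4,2)/C(7,3) = 18/35; then P = 9/19
  2 black: C(3,2)C(4,1)/C(7,3) = 12/35; then P = 10/19
  3 black: C(3,3)C(4,0)/C(7,3) = 1/35; then P = 11/19
P(black from Bag 2) = 65/133 ≈ 0.4887.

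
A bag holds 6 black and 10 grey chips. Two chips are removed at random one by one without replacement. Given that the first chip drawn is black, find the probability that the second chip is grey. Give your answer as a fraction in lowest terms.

After removing 1 black, the bag has 10 grey out of 15 remaining.
P(second is grey | given) = 10/15 = 2/3 ≈ 0.6667.

2/3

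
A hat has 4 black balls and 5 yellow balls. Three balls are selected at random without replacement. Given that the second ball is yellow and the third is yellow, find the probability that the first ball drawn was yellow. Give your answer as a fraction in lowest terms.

3/7

P(first=yellow and the second ball is yellow and the third is yellow) = (5/9)·(4/8)·(3/7) = 5/42.
P(E) = Σ over first color = 10/63 + 5/42 = 5/18.
By Bayes, P(first=yellow | E) = 5/42 / 5/18 = 3/7 ≈ 0.4286.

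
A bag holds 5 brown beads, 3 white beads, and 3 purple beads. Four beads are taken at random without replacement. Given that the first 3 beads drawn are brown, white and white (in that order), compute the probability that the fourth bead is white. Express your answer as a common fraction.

After removing 1 brown, 2 white, the bag has 1 white out of 8 remaining.
P(fourth is white | given) = 1/8 ≈ 0.1250.

1/8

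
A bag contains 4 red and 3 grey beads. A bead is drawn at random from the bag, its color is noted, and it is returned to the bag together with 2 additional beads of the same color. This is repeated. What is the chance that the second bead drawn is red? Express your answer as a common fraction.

Condition on the first draw. If first is red (prob 4/7), second-red has prob (6)/(9); if not (prob 3/7), it has prob 4/(9).
P = (4/7)·(6/9) + (3/7)·(4/9) = 4/7 ≈ 0.5714.

4/7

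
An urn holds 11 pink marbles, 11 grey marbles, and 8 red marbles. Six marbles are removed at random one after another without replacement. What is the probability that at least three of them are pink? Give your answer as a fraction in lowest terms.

15037/39585

Sum the hypergeometric tail for j = 3,…,6 pink marbles.
Favorable = C(11,3)·C(19,3) + C(11,4)·C(19,2) + C(11,5)·C(19,1) + C(11,6)·C(19,0) = 225555; total = C(30,6) = 593775.
P = 225555/593775 = 15037/39585 ≈ 0.3799.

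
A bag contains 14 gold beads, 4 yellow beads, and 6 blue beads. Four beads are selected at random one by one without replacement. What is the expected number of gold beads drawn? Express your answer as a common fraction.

By linearity of expectation, E[X] = Σ P(draw i is gold); by symmetry each draw (even without replacement) has P(gold) = 14/24.
E[X] = 4 · 14/24 = 7/3 ≈ 2.3333.

7/3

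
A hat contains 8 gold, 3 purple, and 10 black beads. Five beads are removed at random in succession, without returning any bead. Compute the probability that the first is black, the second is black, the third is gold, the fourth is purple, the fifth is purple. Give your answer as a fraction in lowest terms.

Multiply the conditional probability of each draw in order, without replacement, so each draw removes one from its color and from the total.
P = (10/21) · (9/20) · (8/19) · (3/18) · (2/17) = 4/2261 ≈ 0.0018.

4/2261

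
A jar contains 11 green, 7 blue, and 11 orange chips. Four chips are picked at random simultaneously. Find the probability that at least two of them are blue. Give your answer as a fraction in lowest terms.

Sum the hypergeometric tail for j = 2,…,4 blue chips.
Favorable = C(7,2)·C(22,2) + C(7,3)·C(22,1) + C(7,4)·C(22,0) = 5656; total = C(29,4) = 23751.
P = 5656/23751 = 808/3393 ≈ 0.2381.

808/3393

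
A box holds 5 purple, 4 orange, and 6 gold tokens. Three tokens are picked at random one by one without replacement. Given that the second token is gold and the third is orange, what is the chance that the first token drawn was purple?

P(first=purple and the second token is gold and the third is orange) = (5/15)·(6/14)·(4/13) = 4/91.
P(E) = Σ over first color = 4/91 + 12/455 + 4/91 = 4/35.
By Bayes, P(first=purple | E) = 4/91 / 4/35 = 5/13 ≈ 0.3846.

5/13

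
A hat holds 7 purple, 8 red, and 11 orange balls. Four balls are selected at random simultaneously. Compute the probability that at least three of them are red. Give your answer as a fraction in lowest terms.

539/7475

Sum the hypergeometric tail for j = 3,…,4 red balls.
Favorable = C(8,3)·C(18,1) + C(8,4)·C(18,0) = 1078; total = C(26,4) = 14950.
P = 1078/14950 = 539/7475 ≈ 0.0721.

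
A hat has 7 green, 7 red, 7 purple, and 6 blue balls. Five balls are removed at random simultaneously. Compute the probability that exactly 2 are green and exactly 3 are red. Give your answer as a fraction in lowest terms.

49/5382

Unordered draws without replacement: count favorable combinations over C(27,5).
Favorable = C(7,2) · C(7,3) · C(7,0) · C(6,0) = 735; total = C(27,5) = 80730.
P = 735/80730 = 49/5382 ≈ 0.0091.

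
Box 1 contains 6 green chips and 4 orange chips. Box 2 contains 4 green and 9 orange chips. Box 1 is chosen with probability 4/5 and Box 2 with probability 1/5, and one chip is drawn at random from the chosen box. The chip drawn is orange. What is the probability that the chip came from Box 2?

P(orange | Box 1) = 2/5; P(orange | Box 2) = 9/13.
P(orange) = 4/5·2/5 + 1/5·9/13 = 149/325.
By Bayes' rule, P(Box 2 | orange) = 9/65 / 149/325 = 45/149 ≈ 0.3020.

45/149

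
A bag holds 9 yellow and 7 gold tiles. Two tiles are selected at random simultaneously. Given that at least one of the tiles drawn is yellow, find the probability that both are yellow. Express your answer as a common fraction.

P(both yellow) = C(9,2)/C(16,2) = 3/10; P(at least one yellow) = 1 − C(7,2)/C(16,2) = 33/40.
Since 'both yellow' ⊆ 'at least one yellow', P(both | at least one) = 3/10 / 33/40 = 4/11 ≈ 0.3636.

4/11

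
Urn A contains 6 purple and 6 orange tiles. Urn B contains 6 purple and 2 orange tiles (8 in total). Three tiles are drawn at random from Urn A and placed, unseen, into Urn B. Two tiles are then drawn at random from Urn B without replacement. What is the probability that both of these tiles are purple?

Condition on how many of the transferred tiles are purple (from Urn A: 6 purple of 12; then Urn B has 11 total).
  0 purple: C(6,0)C(6,3)/C(12,3) = 1/11; then P = C(6,2)/C(11,2) = 3/11
  1 purple: C(6,1)C(6,2)/C(12,3) = 9/22; then P = C(7,2)/C(11,2) = 21/55
  2 purple: C(6,2)C(6,1)/C(12,3) = 9/22; then P = C(8,2)/C(11,2) = 28/55
  3 purple: C(6,3)C(6,0)/C(12,3) = 1/11; then P = C(9,2)/C(11,2) = 36/55
P(both purple) = 543/1210 ≈ 0.4488.

543/1210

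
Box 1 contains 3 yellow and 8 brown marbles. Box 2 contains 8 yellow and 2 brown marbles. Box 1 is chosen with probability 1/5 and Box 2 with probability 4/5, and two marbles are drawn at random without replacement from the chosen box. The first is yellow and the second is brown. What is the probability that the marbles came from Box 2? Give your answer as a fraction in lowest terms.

P(E | Box 1) = 12/55; P(E | Box 2) = 8/45.
P(E) = 1/5·12/55 + 4/5·8/45 = 92/495.
By Bayes' rule, P(Box 2 | E) = 32/225 / 92/495 = 88/115 ≈ 0.7652.

88/115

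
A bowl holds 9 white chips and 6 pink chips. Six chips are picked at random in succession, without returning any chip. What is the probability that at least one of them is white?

5004/5005

Use the complement: P(at least one white) = 1 − P(no white).
P(none) = C(6,6)/C(15,6) = 1/5005.
So P = 1 − 1/5005 = 5004/5005 ≈ 0.9998.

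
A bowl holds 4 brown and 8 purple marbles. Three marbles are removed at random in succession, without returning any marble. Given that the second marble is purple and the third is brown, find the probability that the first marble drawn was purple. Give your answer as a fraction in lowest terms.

7/10

P(first=purple and the second marble is purple and the third is brown) = (8/12)·(7/11)·(4/10) = 28/165.
P(E) = Σ over first color = 4/55 + 28/165 = 8/33.
By Bayes, P(first=purple | E) = 28/165 / 8/33 = 7/10 ≈ 0.7000.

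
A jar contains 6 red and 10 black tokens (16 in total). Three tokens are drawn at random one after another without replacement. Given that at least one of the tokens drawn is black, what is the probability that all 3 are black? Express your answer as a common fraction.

P(all 3 black) = C(10,3)/C(16,3) = 3/14; P(at least one black) = 1 − C(6,3)/C(16,3) = 27/28.
Since 'all 3 black' ⊆ 'at least one black', P(all 3 | at least one) = 3/14 / 27/28 = 2/9 ≈ 0.2222.

2/9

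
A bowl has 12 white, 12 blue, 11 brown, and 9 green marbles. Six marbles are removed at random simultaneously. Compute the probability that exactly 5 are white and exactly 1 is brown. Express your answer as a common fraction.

198/160433

Unordered draws without replacement: count favorable combinations over C(44,6).
Favorable = C(12,5) · C(12,0) · C(11,1) · C(9,0) = 8712; total = C(44,6) = 7059052.
P = 8712/7059052 = 198/160433 ≈ 0.0012.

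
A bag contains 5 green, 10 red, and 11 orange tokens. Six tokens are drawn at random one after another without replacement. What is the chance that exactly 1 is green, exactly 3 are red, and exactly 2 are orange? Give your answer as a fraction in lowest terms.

Unordered draws without replacement: count favorable combinations over C(26,6).
Favorable = C(5,1) · C(10,3) · C(11,2) = 33000; total = C(26,6) = 230230.
P = 33000/230230 = 300/2093 ≈ 0.1433.

300/2093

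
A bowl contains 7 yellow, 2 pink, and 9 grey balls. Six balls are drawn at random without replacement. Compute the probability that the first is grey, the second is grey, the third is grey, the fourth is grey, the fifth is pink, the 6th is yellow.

Multiply the conditional probability of each draw in order, without replacement, so each draw removes one from its color and from the total.
P = (9/18) · (8/17) · (7/16) · (6/15) · (2/14) · (7/13) = 7/2210 ≈ 0.0032.

7/2210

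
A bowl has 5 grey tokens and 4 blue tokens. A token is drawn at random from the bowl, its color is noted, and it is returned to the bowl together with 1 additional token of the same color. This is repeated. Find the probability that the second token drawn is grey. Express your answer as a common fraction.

5/9

Condition on the first draw. If first is grey (prob 5/9), second-grey has prob (6)/(10); if not (prob 4/9), it has prob 5/(10).
P = (5/9)·(6/10) + (4/9)·(5/10) = 5/9 ≈ 0.5556.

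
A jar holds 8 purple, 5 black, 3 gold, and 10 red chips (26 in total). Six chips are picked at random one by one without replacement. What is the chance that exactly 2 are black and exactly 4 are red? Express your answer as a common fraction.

Unordered draws without replacement: count favorable combinations over C(26,6).
Favorable = C(8,0) · C(5,2) · C(3,0) · C(10,4) = 2100; total = C(26,6) = 230230.
P = 2100/230230 = 30/3289 ≈ 0.0091.

30/3289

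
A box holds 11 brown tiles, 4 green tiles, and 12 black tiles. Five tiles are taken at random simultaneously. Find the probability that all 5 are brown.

Unordered draws without replacement: count favorable combinations over C(27,5).
Favorable = C(11,5) · C(4,0) · C(12,0) = 462; total = C(27,5) = 80730.
P = 462/80730 = 77/13455 ≈ 0.0057.

77/13455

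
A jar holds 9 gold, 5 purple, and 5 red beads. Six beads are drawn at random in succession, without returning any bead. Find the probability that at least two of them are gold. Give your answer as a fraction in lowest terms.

587/646

Sum the hypergeometric tail for j = 2,…,6 gold beads.
Favorable = C(9,2)·C(10,4) + C(9,3)·C(10,3) + C(9,4)·C(10,2) + C(9,5)·C(10,1) + C(9,6)·C(10,0) = 24654; total = C(19,6) = 27132.
P = 24654/27132 = 587/646 ≈ 0.9087.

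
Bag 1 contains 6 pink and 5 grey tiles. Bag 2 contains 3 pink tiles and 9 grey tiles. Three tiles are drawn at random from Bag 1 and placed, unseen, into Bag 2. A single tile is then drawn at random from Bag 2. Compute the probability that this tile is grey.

Condition on how many of the transferred tiles are grey (from Bag 1: 5 grey of 11; then Bag 2 has 15 total).
  0 grey: C(5,0)C(6,3)/C(11,3) = 4/33; then P = 9/15
  1 grey: C(5,1)C(6,2)/C(11,3) = 5/11; then P = 10/15
  2 grey: C(5,2)C(6,1)/C(11,3) = 4/11; then P = 11/15
  3 grey: C(5,3)C(6,0)/C(11,3) = 2/33; then P = 12/15
P(grey from Bag 2) = 38/55 ≈ 0.6909.

38/55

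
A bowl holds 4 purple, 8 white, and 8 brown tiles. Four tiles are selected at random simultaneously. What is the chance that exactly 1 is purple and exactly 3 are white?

Unordered draws without replacement: count favorable combinations over C(20,4).
Favorable = C(4,1) · C(8,3) · C(8,0) = 224; total = C(20,4) = 4845.
P = 224/4845 = 224/4845 ≈ 0.0462.

224/4845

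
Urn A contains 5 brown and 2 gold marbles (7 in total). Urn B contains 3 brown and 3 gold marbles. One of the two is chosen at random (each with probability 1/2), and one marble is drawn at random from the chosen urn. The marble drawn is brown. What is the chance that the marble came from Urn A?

P(brown | Urn A) = 5/7; P(brown | Urn B) = 1/2.
P(brown) = 1/2·5/7 + 1/2·1/2 = 17/28.
By Bayes' rule, P(Urn A | brown) = 5/14 / 17/28 = 10/17 ≈ 0.5882.

10/17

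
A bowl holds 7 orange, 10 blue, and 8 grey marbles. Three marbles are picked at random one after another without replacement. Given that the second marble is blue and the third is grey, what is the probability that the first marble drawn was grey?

7/23

P(first=grey and the second marble is blue and the third is grey) = (8/25)·(10/24)·(7/23) = 14/345.
P(E) = Σ over first color = 14/345 + 6/115 + 14/345 = 2/15.
By Bayes, P(first=grey | E) = 14/345 / 2/15 = 7/23 ≈ 0.3043.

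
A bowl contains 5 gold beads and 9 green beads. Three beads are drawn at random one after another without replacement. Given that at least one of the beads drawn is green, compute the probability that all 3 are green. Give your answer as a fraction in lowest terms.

14/59

P(all 3 green) = C(9,3)/C(14,3) = 3/13; P(at least one green) = 1 − C(5,3)/C(14,3) = 177/182.
Since 'all 3 green' ⊆ 'at least one green', P(all 3 | at least one) = 3/13 / 177/182 = 14/59 ≈ 0.2373.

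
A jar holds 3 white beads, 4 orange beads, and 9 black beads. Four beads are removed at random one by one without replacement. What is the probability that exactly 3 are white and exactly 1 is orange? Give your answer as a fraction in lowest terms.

1/455

Unordered draws without replacement: count favorable combinations over C(16,4).
Favorable = C(3,3) · C(4,1) · C(9,0) = 4; total = C(16,4) = 1820.
P = 4/1820 = 1/455 ≈ 0.0022.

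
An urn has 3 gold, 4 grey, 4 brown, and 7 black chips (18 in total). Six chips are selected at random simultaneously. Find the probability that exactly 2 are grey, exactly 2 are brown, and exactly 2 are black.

Unordered draws without replacement: count favorable combinations over C(18,6).
Favorable = C(3,0) · C(4,2) · C(4,2) · C(7,2) = 756; total = C(18,6) = 18564.
P = 756/18564 = 9/221 ≈ 0.0407.

9/221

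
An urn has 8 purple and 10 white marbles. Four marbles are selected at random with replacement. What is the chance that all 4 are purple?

256/6561

Multiply the conditional probability of each draw in order, with replacement (the composition resets each draw).
P = (8/18) · (8/18) · (8/18) · (8/18) = 256/6561 ≈ 0.0390.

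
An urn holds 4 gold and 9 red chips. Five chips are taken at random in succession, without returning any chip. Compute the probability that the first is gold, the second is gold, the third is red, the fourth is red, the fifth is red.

Multiply the conditional probability of each draw in order, without replacement, so each draw removes one from its color and from the total.
P = (4/13) · (3/12) · (9/11) · (8/10) · (7/9) = 28/715 ≈ 0.0392.

28/715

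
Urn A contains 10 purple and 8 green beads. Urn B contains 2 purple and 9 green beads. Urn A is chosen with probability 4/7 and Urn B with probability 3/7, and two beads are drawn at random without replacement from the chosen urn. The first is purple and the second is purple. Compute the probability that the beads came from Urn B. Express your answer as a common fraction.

P(E | Urn A) = 5/17; P(E | Urn B) = 1/55.
P(E) = 4/7·5/17 + 3/7·1/55 = 1151/6545.
By Bayes' rule, P(Urn B | E) = 3/385 / 1151/6545 = 51/1151 ≈ 0.0443.

51/1151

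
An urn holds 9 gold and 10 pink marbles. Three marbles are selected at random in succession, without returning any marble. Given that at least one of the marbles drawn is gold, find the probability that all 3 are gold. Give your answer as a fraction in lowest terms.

P(all 3 gold) = C(9,3)/C(19,3) = 28/323; P(at least one gold) = 1 − C(10,3)/C(19,3) = 283/323.
Since 'all 3 gold' ⊆ 'at least one gold', P(all 3 | at least one) = 28/323 / 283/323 = 28/283 ≈ 0.0989.

28/283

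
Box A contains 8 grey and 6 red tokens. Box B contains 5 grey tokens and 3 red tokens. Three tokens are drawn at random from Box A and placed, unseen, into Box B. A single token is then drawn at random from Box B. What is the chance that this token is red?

Condition on how many of the transferred tokens are red (from Box A: 6 red of 14; then Box B has 11 total).
  0 red: C(6,0)C(8,3)/C(14,3) = 2/13; then P = 3/11
  1 red: C(6,1)C(8,2)/C(14,3) = 6/13; then P = 4/11
  2 red: C(6,2)C(8,1)/C(14,3) = 30/91; then P = 5/11
  3 red: C(6,3)C(8,0)/C(14,3) = 5/91; then P = 6/11
P(red from Box B) = 30/77 ≈ 0.3896.

30/77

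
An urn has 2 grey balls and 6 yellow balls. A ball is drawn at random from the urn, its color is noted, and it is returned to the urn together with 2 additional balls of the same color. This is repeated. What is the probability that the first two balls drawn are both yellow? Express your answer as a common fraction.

After a yellow draw the urn holds 8 yellow out of 10.
P = (6/8)·(8/10) = 3/5 ≈ 0.6000.

3/5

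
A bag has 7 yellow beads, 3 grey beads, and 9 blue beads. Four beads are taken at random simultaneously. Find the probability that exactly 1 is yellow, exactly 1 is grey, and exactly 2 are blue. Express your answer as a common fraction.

63/323

Unordered draws without replacement: count favorable combinations over C(19,4).
Favorable = C(7,1) · C(3,1) · C(9,2) = 756; total = C(19,4) = 3876.
P = 756/3876 = 63/323 ≈ 0.1950.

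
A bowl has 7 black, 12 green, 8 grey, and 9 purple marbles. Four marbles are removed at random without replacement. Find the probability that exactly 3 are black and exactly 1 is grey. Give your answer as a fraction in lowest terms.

8/1683

Unordered draws without replacement: count favorable combinations over C(36,4).
Favorable = C(7,3) · C(12,0) · C(8,1) · C(9,0) = 280; total = C(36,4) = 58905.
P = 280/58905 = 8/1683 ≈ 0.0048.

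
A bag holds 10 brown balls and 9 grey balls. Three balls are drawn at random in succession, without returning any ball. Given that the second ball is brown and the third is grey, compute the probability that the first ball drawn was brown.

P(first=brown and the second ball is brown and the third is grey) = (10/19)·(9/18)·(9/17) = 45/323.
P(E) = Σ over first color = 45/323 + 40/323 = 5/19.
By Bayes, P(first=brown | E) = 45/323 / 5/19 = 9/17 ≈ 0.5294.

9/17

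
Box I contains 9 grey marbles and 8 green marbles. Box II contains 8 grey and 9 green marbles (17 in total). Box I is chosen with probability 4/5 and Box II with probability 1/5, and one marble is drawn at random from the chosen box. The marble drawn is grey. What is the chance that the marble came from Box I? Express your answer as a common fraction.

P(grey | Box I) = 9/17; P(grey | Box II) = 8/17.
P(grey) = 4/5·9/17 + 1/5·8/17 = 44/85.
By Bayes' rule, P(Box I | grey) = 36/85 / 44/85 = 9/11 ≈ 0.8182.

9/11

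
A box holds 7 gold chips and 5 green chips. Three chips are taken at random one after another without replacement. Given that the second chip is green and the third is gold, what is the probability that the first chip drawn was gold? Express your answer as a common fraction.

P(first=gold and the second chip is green and the third is gold) = (7/12)·(5/11)·(6/10) = 7/44.
P(E) = Σ over first color = 7/44 + 7/66 = 35/132.
By Bayes, P(first=gold | E) = 7/44 / 35/132 = 3/5 ≈ 0.6000.

3/5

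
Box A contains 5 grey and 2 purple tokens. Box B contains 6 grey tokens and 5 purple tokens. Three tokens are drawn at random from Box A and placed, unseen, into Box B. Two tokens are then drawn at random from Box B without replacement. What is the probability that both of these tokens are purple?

101/637

Condition on how many of the transferred tokens are purple (from Box A: 2 purple of 7; then Box B has 14 total).
  0 purple: C(2,0)C(5,3)/C(7,3) = 2/7; then P = C(5,2)/C(14,2) = 10/91
  1 purple: C(2,1)C(5,2)/C(7,3) = 4/7; then P = C(6,2)/C(14,2) = 15/91
  2 purple: C(2,2)C(5,1)/C(7,3) = 1/7; then P = C(7,2)/C(14,2) = 3/13
P(both purple) = 101/637 ≈ 0.1586.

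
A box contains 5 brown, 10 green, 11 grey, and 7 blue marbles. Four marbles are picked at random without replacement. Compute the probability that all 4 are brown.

1/8184

Unordered draws without replacement: count favorable combinations over C(33,4).
Favorable = C(5,4) · C(10,0) · C(11,0) · C(7,0) = 5; total = C(33,4) = 40920.
P = 5/40920 = 1/8184 ≈ 0.0001.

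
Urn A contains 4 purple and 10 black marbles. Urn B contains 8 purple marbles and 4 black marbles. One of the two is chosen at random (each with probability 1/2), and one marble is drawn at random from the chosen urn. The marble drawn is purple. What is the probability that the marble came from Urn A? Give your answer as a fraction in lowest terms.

P(purple | Urn A) = 2/7; P(purple | Urn B) = 2/3.
P(purple) = 1/2·2/7 + 1/2·2/3 = 10/21.
By Bayes' rule, P(Urn A | purple) = 1/7 / 10/21 = 3/10 ≈ 0.3000.

3/10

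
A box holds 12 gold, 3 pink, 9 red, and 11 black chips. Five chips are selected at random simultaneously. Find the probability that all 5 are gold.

9/3689

Unordered draws without replacement: count favorable combinations over C(35,5).
Favorable = C(12,5) · C(3,0) · C(9,0) · C(11,0) = 792; total = C(35,5) = 324632.
P = 792/324632 = 9/3689 ≈ 0.0024.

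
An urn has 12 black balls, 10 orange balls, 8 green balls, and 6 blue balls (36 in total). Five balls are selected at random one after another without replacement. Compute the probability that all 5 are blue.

1/62832

Unordered draws without replacement: count favorable combinations over C(36,5).
Favorable = C(12,0) · C(10,0) · C(8,0) · C(6,5) = 6; total = C(36,5) = 376992.
P = 6/376992 = 1/62832 ≈ 0.0000.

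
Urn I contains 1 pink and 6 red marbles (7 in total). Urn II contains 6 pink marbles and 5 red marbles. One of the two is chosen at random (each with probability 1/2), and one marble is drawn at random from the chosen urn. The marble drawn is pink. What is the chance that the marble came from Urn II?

P(pink | Urn I) = 1/7; P(pink | Urn II) = 6/11.
P(pink) = 1/2·1/7 + 1/2·6/11 = 53/154.
By Bayes' rule, P(Urn II | pink) = 3/11 / 53/154 = 42/53 ≈ 0.7925.

42/53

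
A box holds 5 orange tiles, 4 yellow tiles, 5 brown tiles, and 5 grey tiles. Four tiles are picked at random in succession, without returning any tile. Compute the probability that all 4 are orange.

5/3876

Unordered draws without replacement: count favorable combinations over C(19,4).
Favorable = C(5,4) · C(4,0) · C(5,0) · C(5,0) = 5; total = C(19,4) = 3876.
P = 5/3876 = 5/3876 ≈ 0.0013.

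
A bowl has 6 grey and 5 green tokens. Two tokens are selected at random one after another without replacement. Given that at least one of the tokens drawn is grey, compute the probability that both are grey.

P(both grey) = C(6,2)/C(11,2) = 3/11; P(at least one grey) = 1 − C(5,2)/C(11,2) = 9/11.
Since 'both grey' ⊆ 'at least one grey', P(both | at least one) = 3/11 / 9/11 = 1/3 ≈ 0.3333.

1/3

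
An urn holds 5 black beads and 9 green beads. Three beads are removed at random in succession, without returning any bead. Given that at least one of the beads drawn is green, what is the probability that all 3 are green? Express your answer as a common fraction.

P(all 3 green) = C(9,3)/C(14,3) = 3/13; P(at least one green) = 1 − C(5,3)/C(14,3) = 177/182.
Since 'all 3 green' ⊆ 'at least one green', P(all 3 | at least one) = 3/13 / 177/182 = 14/59 ≈ 0.2373.

14/59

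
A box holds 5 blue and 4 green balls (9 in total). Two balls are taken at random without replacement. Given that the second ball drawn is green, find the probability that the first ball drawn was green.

3/8

P(first=green and the second ball drawn is green) = (4/9)·(3/8) = 1/6.
P(the second ball drawn is green) = Σ over first color = 5/18 + 1/6 = 4/9.
By Bayes, P(first=green | the second ball drawn is green) = 1/6 / 4/9 = 3/8 ≈ 0.3750.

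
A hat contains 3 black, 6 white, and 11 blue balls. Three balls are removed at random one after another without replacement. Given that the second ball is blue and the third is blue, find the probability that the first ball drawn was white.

P(first=white and the second ball is blue and the third is blue) = (6/20)·(11/19)·(10/18) = 11/114.
P(E) = Σ over first color = 11/228 + 11/114 + 11/76 = 11/38.
By Bayes, P(first=white | E) = 11/114 / 11/38 = 1/3 ≈ 0.3333.

1/3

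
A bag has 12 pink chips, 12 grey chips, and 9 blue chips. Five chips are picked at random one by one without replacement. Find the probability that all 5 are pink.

Unordered draws without replacement: count favorable combinations over C(33,5).
Favorable = C(12,5) · C(12,0) · C(9,0) = 792; total = C(33,5) = 237336.
P = 792/237336 = 3/899 ≈ 0.0033.

3/899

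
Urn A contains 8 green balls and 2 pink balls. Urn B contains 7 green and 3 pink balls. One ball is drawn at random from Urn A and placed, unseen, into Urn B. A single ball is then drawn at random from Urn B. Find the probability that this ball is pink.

16/55

Condition on how many of the transferred balls are pink (from Urn A: 2 pink of 10; then Urn B has 11 total).
  0 pink: C(2,0)C(8,1)/C(10,1) = 4/5; then P = 3/11
  1 pink: C(2,1)C(8,0)/C(10,1) = 1/5; then P = 4/11
P(pink from Urn B) = 16/55 ≈ 0.2909.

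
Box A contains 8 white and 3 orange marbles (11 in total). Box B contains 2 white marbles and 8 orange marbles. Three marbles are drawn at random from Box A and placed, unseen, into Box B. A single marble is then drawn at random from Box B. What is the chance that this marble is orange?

Condition on how many of the transferred marbles are orange (from Box A: 3 orange of 11; then Box B has 13 total).
  0 orange: C(3,0)C(8,3)/C(11,3) = 56/165; then P = 8/13
  1 orange: C(3,1)C(8,2)/C(11,3) = 28/55; then P = 9/13
  2 orange: C(3,2)C(8,1)/C(11,3) = 8/55; then P = 10/13
  3 orange: C(3,3)C(8,0)/C(11,3) = 1/165; then P = 11/13
P(orange from Box B) = 97/143 ≈ 0.6783.

97/143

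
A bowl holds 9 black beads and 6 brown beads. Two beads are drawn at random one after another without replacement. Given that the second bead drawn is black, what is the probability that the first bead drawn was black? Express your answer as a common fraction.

4/7

P(first=black and the second bead drawn is black) = (9/15)·(8/14) = 12/35.
P(the second bead drawn is black) = Σ over first color = 12/35 + 9/35 = 3/5.
By Bayes, P(first=black | the second bead drawn is black) = 12/35 / 3/5 = 4/7 ≈ 0.5714.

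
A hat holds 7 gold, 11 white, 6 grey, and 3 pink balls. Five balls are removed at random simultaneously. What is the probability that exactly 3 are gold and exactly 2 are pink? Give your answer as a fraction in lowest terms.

7/5382

Unordered draws without replacement: count favorable combinations over C(27,5).
Favorable = C(7,3) · C(11,0) · C(6,0) · C(3,2) = 105; total = C(27,5) = 80730.
P = 105/80730 = 7/5382 ≈ 0.0013.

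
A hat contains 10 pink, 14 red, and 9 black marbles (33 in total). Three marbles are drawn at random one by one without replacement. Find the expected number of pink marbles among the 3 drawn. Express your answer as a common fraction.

10/11

By linearity of expectation, E[X] = Σ P(draw i is pink); by symmetry each draw (even without replacement) has P(pink) = 10/33.
E[X] = 3 · 10/33 = 10/11 ≈ 0.9091.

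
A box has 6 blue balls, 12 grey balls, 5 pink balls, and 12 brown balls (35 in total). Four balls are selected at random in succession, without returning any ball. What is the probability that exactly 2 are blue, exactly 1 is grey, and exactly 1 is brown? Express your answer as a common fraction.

54/1309

Unordered draws without replacement: count favorable combinations over C(35,4).
Favorable = C(6,2) · C(12,1) · C(5,0) · C(12,1) = 2160; total = C(35,4) = 52360.
P = 2160/52360 = 54/1309 ≈ 0.0413.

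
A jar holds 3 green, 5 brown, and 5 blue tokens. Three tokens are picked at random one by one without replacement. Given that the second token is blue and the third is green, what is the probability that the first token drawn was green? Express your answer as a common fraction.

P(first=green and the second token is blue and the third is green) = (3/13)·(5/12)·(2/11) = 5/286.
P(E) = Σ over first color = 5/286 + 25/572 + 5/143 = 5/52.
By Bayes, P(first=green | E) = 5/286 / 5/52 = 2/11 ≈ 0.1818.

2/11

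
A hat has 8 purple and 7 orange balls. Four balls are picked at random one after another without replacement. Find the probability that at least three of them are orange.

3/13

Sum the hypergeometric tail for j = 3,…,4 orange balls.
Favorable = C(7,3)·C(8,1) + C(7,4)·C(8,0) = 315; total = C(15,4) = 1365.
P = 315/1365 = 3/13 ≈ 0.2308.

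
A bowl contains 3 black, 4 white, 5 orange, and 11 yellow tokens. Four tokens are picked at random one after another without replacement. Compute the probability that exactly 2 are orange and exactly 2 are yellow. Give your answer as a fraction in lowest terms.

10/161

Unordered draws without replacement: count favorable combinations over C(23,4).
Favorable = C(3,0) · C(4,0) · C(5,2) · C(11,2) = 550; total = C(23,4) = 8855.
P = 550/8855 = 10/161 ≈ 0.0621.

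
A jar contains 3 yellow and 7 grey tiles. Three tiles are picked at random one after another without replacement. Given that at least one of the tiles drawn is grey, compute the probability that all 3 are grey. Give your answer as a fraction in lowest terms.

P(all 3 grey) = C(7,3)/C(10,3) = 7/24; P(at least one grey) = 1 − C(3,3)/C(10,3) = 119/120.
Since 'all 3 grey' ⊆ 'at least one grey', P(all 3 | at least one) = 7/24 / 119/120 = 5/17 ≈ 0.2941.

5/17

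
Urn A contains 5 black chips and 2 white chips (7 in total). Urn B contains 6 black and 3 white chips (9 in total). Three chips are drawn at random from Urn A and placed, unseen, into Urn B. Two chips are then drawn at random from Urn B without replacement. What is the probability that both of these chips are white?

20/231

Condition on how many of the transferred chips are white (from Urn A: 2 white of 7; then Urn B has 12 total).
  0 white: C(2,0)C(5,3)/C(7,3) = 2/7; then P = C(3,2)/C(12,2) = 1/22
  1 white: C(2,1)C(5,2)/C(7,3) = 4/7; then P = C(4,2)/C(12,2) = 1/11
  2 white: C(2,2)C(5,1)/C(7,3) = 1/7; then P = C(5,2)/C(12,2) = 5/33
P(both white) = 20/231 ≈ 0.0866.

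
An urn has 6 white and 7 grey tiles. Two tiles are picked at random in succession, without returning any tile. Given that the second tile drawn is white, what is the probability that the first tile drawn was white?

5/12

P(first=white and the second tile drawn is white) = (6/13)·(5/12) = 5/26.
P(the second tile drawn is white) = Σ over first color = 5/26 + 7/26 = 6/13.
By Bayes, P(first=white | the second tile drawn is white) = 5/26 / 6/13 = 5/12 ≈ 0.4167.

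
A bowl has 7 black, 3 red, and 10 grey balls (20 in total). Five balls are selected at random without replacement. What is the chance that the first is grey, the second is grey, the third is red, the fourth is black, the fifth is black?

Multiply the conditional probability of each draw in order, without replacement, so each draw removes one from its color and from the total.
P = (10/20) · (9/19) · (3/18) · (7/17) · (6/16) = 63/10336 ≈ 0.0061.

63/10336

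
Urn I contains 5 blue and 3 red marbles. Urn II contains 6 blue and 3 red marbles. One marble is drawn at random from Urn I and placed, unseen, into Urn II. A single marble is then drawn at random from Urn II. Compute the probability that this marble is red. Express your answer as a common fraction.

27/80

Condition on how many of the transferred marbles are red (from Urn I: 3 red of 8; then Urn II has 10 total).
  0 red: C(3,0)C(5,1)/C(8,1) = 5/8; then P = 3/10
  1 red: C(3,1)C(5,0)/C(8,1) = 3/8; then P = 4/10
P(red from Urn II) = 27/80 ≈ 0.3375.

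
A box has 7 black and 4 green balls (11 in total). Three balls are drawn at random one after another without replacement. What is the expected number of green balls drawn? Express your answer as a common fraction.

12/11

By linearity of expectation, E[X] = Σ P(draw i is green); by symmetry each draw (even without replacement) has P(green) = 4/11.
E[X] = 3 · 4/11 = 12/11 ≈ 1.0909.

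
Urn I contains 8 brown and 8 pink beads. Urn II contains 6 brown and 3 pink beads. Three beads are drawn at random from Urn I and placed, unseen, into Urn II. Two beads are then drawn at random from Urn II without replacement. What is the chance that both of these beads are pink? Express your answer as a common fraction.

Condition on how many of the transferred beads are pink (from Urn I: 8 pink of 16; then Urn II has 12 total).
  0 pink: C(8,0)C(8,3)/C(16,3) = 1/10; then P = C(3,2)/C(12,2) = 1/22
  1 pink: C(8,1)C(8,2)/C(16,3) = 2/5; then P = C(4,2)/C(12,2) = 1/11
  2 pink: C(8,2)C(8,1)/C(16,3) = 2/5; then P = C(5,2)/C(12,2) = 5/33
  3 pink: C(8,3)C(8,0)/C(16,3) = 1/10; then P = C(6,2)/C(12,2) = 5/22
P(both pink) = 41/330 ≈ 0.1242.

41/330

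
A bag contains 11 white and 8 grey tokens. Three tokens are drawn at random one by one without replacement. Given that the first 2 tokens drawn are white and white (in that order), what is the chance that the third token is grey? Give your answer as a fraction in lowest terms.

8/17

After removing 2 white, the bag has 8 grey out of 17 remaining.
P(third is grey | given) = 8/17 ≈ 0.4706.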